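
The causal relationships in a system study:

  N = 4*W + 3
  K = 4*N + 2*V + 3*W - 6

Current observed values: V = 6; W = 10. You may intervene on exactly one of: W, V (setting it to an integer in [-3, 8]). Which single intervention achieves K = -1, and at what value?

Intervening on W: with other inputs at their observed values, K = 19*W + 18. Solving for -1 gives W = -1, within [-3, 8].
Intervening on V: K = 2*V + 196. Reaching -1 requires V = -197/2, not an integer.

set W = -1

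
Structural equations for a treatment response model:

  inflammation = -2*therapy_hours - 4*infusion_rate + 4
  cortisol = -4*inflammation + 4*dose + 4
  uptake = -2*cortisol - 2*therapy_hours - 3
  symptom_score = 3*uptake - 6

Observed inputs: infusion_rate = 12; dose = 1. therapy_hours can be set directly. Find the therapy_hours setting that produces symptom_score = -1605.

Substituting into the inflammation equation gives inflammation = -2*therapy_hours - 44.
This gives cortisol = 8*therapy_hours + 184.
Substituting into the uptake equation gives uptake = -18*therapy_hours - 371.
Substituting into the symptom_score equation gives symptom_score = -54*therapy_hours - 1119.
Solve -54*therapy_hours - 1119 = -1605: therapy_hours = (-1605 + 1119) / -54 = 9.

therapy_hours = 9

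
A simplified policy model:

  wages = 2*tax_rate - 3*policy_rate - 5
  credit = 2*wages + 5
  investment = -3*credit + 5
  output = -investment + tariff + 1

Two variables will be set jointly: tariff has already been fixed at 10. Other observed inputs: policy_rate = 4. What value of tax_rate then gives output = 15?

tax_rate = 8

With tariff held at 10:
Substituting into the wages equation gives wages = 2*tax_rate - 17.
This gives credit = 4*tax_rate - 29.
This gives investment = -12*tax_rate + 92.
This gives output = 12*tax_rate - 81.
Solve 12*tax_rate - 81 = 15: tax_rate = (15 + 81) / 12 = 8.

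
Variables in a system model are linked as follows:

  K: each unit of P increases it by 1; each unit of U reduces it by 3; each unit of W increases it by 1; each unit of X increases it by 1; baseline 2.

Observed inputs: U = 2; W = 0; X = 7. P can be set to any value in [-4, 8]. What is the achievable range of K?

-1 to 11

Substituting into the K equation gives K = P + 3.
Linear in P, so extremes are at the endpoints: P = -4 gives K = -1; P = 8 gives K = 11.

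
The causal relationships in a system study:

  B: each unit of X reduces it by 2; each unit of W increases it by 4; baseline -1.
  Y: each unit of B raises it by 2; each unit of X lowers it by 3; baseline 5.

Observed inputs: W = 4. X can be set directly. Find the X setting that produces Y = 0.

Substituting into the B equation gives B = -2*X + 15.
Substituting into the Y equation gives Y = -7*X + 35.
Solve -7*X + 35 = 0: X = (0 - 35) / -7 = 5.

X = 5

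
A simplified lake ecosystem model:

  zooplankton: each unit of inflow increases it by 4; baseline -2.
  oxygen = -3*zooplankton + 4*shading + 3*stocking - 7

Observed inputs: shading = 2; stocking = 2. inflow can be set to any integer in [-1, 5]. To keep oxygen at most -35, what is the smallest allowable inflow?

inflow = 4

Substituting into the oxygen equation gives oxygen = -12*inflow + 13.
Require -12*inflow + 13 ≤ -35, so inflow ≥ 4.
The smallest integer in [-1, 5] satisfying this is 4.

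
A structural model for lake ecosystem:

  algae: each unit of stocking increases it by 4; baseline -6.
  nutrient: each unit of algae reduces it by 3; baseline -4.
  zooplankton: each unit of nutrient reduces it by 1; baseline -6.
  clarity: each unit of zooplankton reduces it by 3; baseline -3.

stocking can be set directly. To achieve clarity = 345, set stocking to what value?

stocking = -8

Substituting into the nutrient equation gives nutrient = -12*stocking + 14.
This gives zooplankton = 12*stocking - 20.
Substituting into the clarity equation gives clarity = -36*stocking + 57.
Solve -36*stocking + 57 = 345: stocking = (345 - 57) / -36 = -8.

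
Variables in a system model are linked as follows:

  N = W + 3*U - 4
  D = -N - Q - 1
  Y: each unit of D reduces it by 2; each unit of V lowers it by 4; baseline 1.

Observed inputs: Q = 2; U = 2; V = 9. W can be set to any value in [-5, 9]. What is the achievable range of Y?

Substituting into the N equation gives N = W + 2.
This gives D = -W - 5.
Substituting into the Y equation gives Y = 2*W - 25.
Linear in W, so extremes are at the endpoints: W = -5 gives Y = -35; W = 9 gives Y = -7.

-35 to -7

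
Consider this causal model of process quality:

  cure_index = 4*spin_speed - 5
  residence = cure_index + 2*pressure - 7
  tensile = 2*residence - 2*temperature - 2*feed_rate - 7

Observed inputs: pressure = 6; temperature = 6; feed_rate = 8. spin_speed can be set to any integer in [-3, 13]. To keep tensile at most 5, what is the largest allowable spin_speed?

spin_speed = 5

Substituting into the residence equation gives residence = 4*spin_speed.
So tensile = 8*spin_speed - 35.
Require 8*spin_speed - 35 ≤ 5, so spin_speed ≤ 5.
The largest integer in [-3, 13] satisfying this is 5.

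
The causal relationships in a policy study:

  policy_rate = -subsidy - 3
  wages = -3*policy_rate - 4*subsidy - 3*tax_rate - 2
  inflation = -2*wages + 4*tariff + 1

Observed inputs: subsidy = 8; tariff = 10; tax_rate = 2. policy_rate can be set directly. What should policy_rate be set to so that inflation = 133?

Intervening on policy_rate fixes its value directly, overriding its dependence on subsidy.
Substituting into the wages equation gives wages = -3*policy_rate - 40.
This gives inflation = 6*policy_rate + 121.
Solve 6*policy_rate + 121 = 133: policy_rate = (133 - 121) / 6 = 2.

policy_rate = 2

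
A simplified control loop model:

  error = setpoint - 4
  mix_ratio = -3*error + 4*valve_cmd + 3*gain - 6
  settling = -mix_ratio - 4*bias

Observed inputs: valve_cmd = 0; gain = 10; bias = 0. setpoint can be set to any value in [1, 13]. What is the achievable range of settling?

Substituting into the mix_ratio equation gives mix_ratio = -3*setpoint + 36.
So settling = 3*setpoint - 36.
Linear in setpoint, so extremes are at the endpoints: setpoint = 1 gives settling = -33; setpoint = 13 gives settling = 3.

-33 to 3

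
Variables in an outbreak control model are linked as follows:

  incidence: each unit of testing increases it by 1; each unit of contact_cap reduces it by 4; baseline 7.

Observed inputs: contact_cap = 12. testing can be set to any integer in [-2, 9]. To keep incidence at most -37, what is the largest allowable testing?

Substituting into the incidence equation gives incidence = testing - 41.
Require testing - 41 ≤ -37, so testing ≤ 4.
The largest integer in [-2, 9] satisfying this is 4.

testing = 4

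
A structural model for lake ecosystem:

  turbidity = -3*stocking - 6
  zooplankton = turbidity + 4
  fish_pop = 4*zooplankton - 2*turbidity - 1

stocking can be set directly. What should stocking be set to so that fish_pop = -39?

Substituting into the zooplankton equation gives zooplankton = -3*stocking - 2.
So fish_pop = -6*stocking + 3.
Solve -6*stocking + 3 = -39: stocking = (-39 - 3) / -6 = 7.

stocking = 7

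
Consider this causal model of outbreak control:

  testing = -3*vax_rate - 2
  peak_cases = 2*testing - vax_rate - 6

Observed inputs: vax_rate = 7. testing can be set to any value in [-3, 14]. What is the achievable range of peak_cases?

Intervening on testing fixes its value directly, overriding its dependence on vax_rate.
Substituting into the peak_cases equation gives peak_cases = 2*testing - 13.
Linear in testing, so extremes are at the endpoints: testing = -3 gives peak_cases = -19; testing = 14 gives peak_cases = 15.

-19 to 15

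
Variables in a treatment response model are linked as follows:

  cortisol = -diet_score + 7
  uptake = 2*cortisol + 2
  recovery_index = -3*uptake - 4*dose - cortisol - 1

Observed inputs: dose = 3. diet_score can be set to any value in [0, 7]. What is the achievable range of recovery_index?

-68 to -19

Substituting into the uptake equation gives uptake = -2*diet_score + 16.
Substituting into the recovery_index equation gives recovery_index = 7*diet_score - 68.
Linear in diet_score, so extremes are at the endpoints: diet_score = 0 gives recovery_index = -68; diet_score = 7 gives recovery_index = -19.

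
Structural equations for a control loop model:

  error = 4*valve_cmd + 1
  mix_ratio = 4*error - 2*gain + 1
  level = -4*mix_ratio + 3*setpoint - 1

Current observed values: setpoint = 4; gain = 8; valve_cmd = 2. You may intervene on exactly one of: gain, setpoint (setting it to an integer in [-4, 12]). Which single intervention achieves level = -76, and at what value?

Intervening on gain: level = 8*gain - 137. Reaching -76 requires gain = 61/8, not an integer.
Intervening on setpoint: with other inputs at their observed values, level = 3*setpoint - 85. Solving for -76 gives setpoint = 3, within [-4, 12].

set setpoint = 3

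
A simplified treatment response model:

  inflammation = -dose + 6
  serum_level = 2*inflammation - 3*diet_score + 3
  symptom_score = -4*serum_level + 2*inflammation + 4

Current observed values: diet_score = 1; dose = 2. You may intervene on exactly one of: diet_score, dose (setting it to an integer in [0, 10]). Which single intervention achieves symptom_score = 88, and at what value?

set diet_score = 10

Intervening on diet_score: with other inputs at their observed values, symptom_score = 12*diet_score - 32. Solving for 88 gives diet_score = 10, within [0, 10].
Intervening on dose: symptom_score = 6*dose - 32. Reaching 88 requires dose = 20, outside [0, 10].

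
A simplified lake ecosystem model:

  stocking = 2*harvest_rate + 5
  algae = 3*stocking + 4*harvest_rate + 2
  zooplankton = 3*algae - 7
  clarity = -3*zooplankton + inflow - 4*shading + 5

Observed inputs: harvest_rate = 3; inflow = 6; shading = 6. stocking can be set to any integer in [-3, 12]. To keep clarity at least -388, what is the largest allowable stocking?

Intervening on stocking fixes its value directly, overriding its dependence on harvest_rate.
Substituting into the algae equation gives algae = 3*stocking + 14.
Substituting into the zooplankton equation gives zooplankton = 9*stocking + 35.
So clarity = -27*stocking - 118.
Require -27*stocking - 118 ≥ -388, so stocking ≤ 10.
The largest integer in [-3, 12] satisfying this is 10.

stocking = 10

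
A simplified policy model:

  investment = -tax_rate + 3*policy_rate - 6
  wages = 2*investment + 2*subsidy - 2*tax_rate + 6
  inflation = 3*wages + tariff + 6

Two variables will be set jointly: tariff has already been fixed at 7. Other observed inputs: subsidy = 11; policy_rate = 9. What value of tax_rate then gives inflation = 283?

With tariff held at 7:
Substituting into the investment equation gives investment = -tax_rate + 21.
This gives wages = -4*tax_rate + 70.
So inflation = -12*tax_rate + 223.
Solve -12*tax_rate + 223 = 283: tax_rate = (283 - 223) / -12 = -5.

tax_rate = -5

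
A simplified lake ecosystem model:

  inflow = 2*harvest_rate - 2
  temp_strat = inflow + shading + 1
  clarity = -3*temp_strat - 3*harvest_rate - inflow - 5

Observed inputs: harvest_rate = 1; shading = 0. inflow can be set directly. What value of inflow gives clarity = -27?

inflow = 4

Intervening on inflow fixes its value directly, overriding its dependence on harvest_rate.
Substituting into the temp_strat equation gives temp_strat = inflow + 1.
This gives clarity = -4*inflow - 11.
Solve -4*inflow - 11 = -27: inflow = (-27 + 11) / -4 = 4.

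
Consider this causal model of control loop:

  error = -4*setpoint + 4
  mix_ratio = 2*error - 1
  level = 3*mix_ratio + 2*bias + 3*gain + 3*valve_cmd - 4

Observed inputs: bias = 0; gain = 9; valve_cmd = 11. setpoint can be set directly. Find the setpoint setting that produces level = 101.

setpoint = -1

Substituting into the mix_ratio equation gives mix_ratio = -8*setpoint + 7.
level becomes -24*setpoint + 77.
Solve -24*setpoint + 77 = 101: setpoint = (101 - 77) / -24 = -1.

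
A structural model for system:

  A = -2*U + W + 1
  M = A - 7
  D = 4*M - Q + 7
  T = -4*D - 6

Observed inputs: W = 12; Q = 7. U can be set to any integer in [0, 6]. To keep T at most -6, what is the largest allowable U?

Substituting into the A equation gives A = -2*U + 13.
M becomes -2*U + 6.
This gives D = -8*U + 24.
Substituting into the T equation gives T = 32*U - 102.
Require 32*U - 102 ≤ -6, so U ≤ 3.
The largest integer in [0, 6] satisfying this is 3.

U = 3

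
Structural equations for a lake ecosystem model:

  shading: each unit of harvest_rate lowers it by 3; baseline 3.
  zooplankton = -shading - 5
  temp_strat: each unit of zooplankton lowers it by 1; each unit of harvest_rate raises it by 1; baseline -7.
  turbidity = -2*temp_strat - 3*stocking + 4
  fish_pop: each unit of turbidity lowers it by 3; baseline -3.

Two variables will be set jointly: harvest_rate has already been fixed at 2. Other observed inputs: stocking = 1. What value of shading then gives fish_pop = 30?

shading = 6

With harvest_rate held at 2:
Intervening on shading fixes its value directly, overriding its dependence on harvest_rate.
Substituting into the temp_strat equation gives temp_strat = shading.
This gives turbidity = -2*shading + 1.
Substituting into the fish_pop equation gives fish_pop = 6*shading - 6.
Solve 6*shading - 6 = 30: shading = (30 + 6) / 6 = 6.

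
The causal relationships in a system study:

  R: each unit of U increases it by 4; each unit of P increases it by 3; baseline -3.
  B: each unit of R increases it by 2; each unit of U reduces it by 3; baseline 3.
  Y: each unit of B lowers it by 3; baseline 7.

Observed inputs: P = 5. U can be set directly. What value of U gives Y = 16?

Substituting into the R equation gives R = 4*U + 12.
Substituting into the B equation gives B = 5*U + 27.
Y becomes -15*U - 74.
Solve -15*U - 74 = 16: U = (16 + 74) / -15 = -6.

U = -6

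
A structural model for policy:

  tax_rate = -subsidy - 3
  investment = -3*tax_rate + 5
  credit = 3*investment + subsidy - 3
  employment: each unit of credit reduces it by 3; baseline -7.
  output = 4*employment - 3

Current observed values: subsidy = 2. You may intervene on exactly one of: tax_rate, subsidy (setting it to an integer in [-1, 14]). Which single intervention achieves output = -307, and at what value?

set tax_rate = -1

Intervening on tax_rate: with other inputs at their observed values, output = 108*tax_rate - 199. Solving for -307 gives tax_rate = -1, within [-1, 14].
Intervening on subsidy: output = -120*subsidy - 499. Reaching -307 requires subsidy = -8/5, not an integer.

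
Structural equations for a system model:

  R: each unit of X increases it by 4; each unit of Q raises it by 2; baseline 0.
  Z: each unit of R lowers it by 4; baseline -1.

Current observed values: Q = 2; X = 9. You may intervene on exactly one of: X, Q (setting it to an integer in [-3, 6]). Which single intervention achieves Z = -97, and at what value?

Intervening on X: with other inputs at their observed values, Z = -16*X - 17. Solving for -97 gives X = 5, within [-3, 6].
Intervening on Q: Z = -8*Q - 145. Reaching -97 requires Q = -6, outside [-3, 6].

set X = 5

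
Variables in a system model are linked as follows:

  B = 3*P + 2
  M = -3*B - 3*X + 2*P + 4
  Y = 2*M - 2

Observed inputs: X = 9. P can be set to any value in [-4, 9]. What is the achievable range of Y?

Substituting into the M equation gives M = -7*P - 29.
Substituting into the Y equation gives Y = -14*P - 60.
Linear in P, so extremes are at the endpoints: P = -4 gives Y = -4; P = 9 gives Y = -186.

-186 to -4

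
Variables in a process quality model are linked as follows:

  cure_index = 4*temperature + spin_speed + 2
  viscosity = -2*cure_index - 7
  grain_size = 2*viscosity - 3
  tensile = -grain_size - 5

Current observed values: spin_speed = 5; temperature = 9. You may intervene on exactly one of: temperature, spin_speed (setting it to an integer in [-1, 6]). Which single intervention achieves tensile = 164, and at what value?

set spin_speed = 0

Intervening on temperature: tensile = 16*temperature + 40. Reaching 164 requires temperature = 31/4, not an integer.
Intervening on spin_speed: with other inputs at their observed values, tensile = 4*spin_speed + 164. Solving for 164 gives spin_speed = 0, within [-1, 6].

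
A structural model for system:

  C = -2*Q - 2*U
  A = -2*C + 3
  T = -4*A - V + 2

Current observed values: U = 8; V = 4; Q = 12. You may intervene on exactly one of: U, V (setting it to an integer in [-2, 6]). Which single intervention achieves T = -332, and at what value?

Intervening on U: T = -16*U - 206. Reaching -332 requires U = 63/8, not an integer.
Intervening on V: with other inputs at their observed values, T = -V - 330. Solving for -332 gives V = 2, within [-2, 6].

set V = 2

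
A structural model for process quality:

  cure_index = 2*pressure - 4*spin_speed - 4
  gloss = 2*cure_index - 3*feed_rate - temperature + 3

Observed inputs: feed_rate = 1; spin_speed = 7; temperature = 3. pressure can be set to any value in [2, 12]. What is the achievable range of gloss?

Substituting into the cure_index equation gives cure_index = 2*pressure - 32.
Substituting into the gloss equation gives gloss = 4*pressure - 67.
Linear in pressure, so extremes are at the endpoints: pressure = 2 gives gloss = -59; pressure = 12 gives gloss = -19.

-59 to -19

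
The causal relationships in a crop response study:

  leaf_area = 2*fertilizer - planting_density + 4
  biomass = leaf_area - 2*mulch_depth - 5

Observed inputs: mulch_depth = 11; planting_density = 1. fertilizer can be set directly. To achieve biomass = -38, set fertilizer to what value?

fertilizer = -7

Substituting into the leaf_area equation gives leaf_area = 2*fertilizer + 3.
Substituting into the biomass equation gives biomass = 2*fertilizer - 24.
Solve 2*fertilizer - 24 = -38: fertilizer = (-38 + 24) / 2 = -7.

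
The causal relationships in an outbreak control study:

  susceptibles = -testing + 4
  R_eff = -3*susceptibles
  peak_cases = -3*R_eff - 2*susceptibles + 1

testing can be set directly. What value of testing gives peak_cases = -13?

Substituting into the R_eff equation gives R_eff = 3*testing - 12.
This gives peak_cases = -7*testing + 29.
Solve -7*testing + 29 = -13: testing = (-13 - 29) / -7 = 6.

testing = 6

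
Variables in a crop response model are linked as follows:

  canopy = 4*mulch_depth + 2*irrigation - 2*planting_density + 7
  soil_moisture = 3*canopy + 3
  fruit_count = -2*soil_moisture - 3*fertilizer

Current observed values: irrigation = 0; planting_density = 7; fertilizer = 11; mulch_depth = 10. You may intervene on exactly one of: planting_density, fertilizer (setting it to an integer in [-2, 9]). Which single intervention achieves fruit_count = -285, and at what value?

Intervening on planting_density: with other inputs at their observed values, fruit_count = 12*planting_density - 321. Solving for -285 gives planting_density = 3, within [-2, 9].
Intervening on fertilizer: fruit_count = -3*fertilizer - 204. Reaching -285 requires fertilizer = 27, outside [-2, 9].

set planting_density = 3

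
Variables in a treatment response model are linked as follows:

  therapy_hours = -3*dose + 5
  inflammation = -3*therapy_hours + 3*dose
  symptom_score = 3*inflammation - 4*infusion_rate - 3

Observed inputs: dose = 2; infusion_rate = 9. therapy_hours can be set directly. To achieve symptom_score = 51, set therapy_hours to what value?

therapy_hours = -8

Intervening on therapy_hours fixes its value directly, overriding its dependence on dose.
Substituting into the inflammation equation gives inflammation = -3*therapy_hours + 6.
Substituting into the symptom_score equation gives symptom_score = -9*therapy_hours - 21.
Solve -9*therapy_hours - 21 = 51: therapy_hours = (51 + 21) / -9 = -8.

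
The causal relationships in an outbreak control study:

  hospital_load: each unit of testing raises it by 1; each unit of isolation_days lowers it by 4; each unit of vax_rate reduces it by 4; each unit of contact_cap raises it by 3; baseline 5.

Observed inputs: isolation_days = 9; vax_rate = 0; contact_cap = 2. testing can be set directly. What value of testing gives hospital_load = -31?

testing = -6

Substituting into the hospital_load equation gives hospital_load = testing - 25.
Solve testing - 25 = -31: testing = (-31 + 25) / 1 = -6.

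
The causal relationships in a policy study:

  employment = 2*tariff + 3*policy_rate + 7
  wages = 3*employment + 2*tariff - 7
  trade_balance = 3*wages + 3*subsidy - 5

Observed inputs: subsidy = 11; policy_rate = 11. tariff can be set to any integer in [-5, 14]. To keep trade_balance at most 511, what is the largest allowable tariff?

Substituting into the employment equation gives employment = 2*tariff + 40.
wages becomes 8*tariff + 113.
Substituting into the trade_balance equation gives trade_balance = 24*tariff + 367.
Require 24*tariff + 367 ≤ 511, so tariff ≤ 6.
The largest integer in [-5, 14] satisfying this is 6.

tariff = 6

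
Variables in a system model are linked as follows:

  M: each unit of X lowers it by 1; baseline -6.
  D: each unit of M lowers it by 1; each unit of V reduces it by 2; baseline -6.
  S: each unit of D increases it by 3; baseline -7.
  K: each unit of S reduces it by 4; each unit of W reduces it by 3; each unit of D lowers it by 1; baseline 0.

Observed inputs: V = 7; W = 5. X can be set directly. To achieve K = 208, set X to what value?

X = -1

Substituting into the D equation gives D = X - 14.
So S = 3*X - 49.
K becomes -13*X + 195.
Solve -13*X + 195 = 208: X = (208 - 195) / -13 = -1.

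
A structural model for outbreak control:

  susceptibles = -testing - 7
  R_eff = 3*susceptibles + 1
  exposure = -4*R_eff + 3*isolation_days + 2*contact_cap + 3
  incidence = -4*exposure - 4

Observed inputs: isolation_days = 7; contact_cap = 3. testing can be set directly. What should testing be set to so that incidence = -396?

testing = -1

Substituting into the R_eff equation gives R_eff = -3*testing - 20.
So exposure = 12*testing + 110.
So incidence = -48*testing - 444.
Solve -48*testing - 444 = -396: testing = (-396 + 444) / -48 = -1.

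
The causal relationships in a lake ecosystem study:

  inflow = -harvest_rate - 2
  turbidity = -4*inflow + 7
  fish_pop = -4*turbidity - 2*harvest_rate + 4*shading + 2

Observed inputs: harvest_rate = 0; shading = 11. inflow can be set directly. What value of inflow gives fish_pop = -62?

inflow = -5

Intervening on inflow fixes its value directly, overriding its dependence on harvest_rate.
Substituting into the fish_pop equation gives fish_pop = 16*inflow + 18.
Solve 16*inflow + 18 = -62: inflow = (-62 - 18) / 16 = -5.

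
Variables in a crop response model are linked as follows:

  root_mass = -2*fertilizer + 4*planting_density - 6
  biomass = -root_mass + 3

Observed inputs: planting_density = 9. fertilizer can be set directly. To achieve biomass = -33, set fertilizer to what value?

fertilizer = -3

Substituting into the root_mass equation gives root_mass = -2*fertilizer + 30.
Substituting into the biomass equation gives biomass = 2*fertilizer - 27.
Solve 2*fertilizer - 27 = -33: fertilizer = (-33 + 27) / 2 = -3.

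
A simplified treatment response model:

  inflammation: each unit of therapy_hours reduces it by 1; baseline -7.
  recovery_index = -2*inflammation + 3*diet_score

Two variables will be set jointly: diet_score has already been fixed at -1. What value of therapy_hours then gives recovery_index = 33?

therapy_hours = 11

With diet_score held at -1:
Substituting into the recovery_index equation gives recovery_index = 2*therapy_hours + 11.
Solve 2*therapy_hours + 11 = 33: therapy_hours = (33 - 11) / 2 = 11.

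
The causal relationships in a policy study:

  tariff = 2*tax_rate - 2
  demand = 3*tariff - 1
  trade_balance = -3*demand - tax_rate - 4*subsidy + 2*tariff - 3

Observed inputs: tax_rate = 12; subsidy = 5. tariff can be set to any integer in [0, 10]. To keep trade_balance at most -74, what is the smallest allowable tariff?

tariff = 6

Intervening on tariff fixes its value directly, overriding its dependence on tax_rate.
Substituting into the trade_balance equation gives trade_balance = -7*tariff - 32.
Require -7*tariff - 32 ≤ -74, so tariff ≥ 6.
The smallest integer in [0, 10] satisfying this is 6.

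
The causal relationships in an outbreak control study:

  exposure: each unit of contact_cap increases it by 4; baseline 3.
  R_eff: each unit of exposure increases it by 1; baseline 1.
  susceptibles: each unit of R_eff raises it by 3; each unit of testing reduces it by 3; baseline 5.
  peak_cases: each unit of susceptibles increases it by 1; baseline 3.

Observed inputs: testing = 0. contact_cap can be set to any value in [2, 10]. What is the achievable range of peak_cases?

Substituting into the R_eff equation gives R_eff = 4*contact_cap + 4.
Substituting into the susceptibles equation gives susceptibles = 12*contact_cap + 17.
Substituting into the peak_cases equation gives peak_cases = 12*contact_cap + 20.
Linear in contact_cap, so extremes are at the endpoints: contact_cap = 2 gives peak_cases = 44; contact_cap = 10 gives peak_cases = 140.

44 to 140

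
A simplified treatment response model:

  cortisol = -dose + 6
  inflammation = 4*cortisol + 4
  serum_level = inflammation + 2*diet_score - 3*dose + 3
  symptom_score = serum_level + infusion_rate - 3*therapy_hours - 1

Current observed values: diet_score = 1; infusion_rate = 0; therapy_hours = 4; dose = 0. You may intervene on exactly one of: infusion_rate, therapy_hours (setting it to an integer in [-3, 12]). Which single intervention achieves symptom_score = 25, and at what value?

Intervening on infusion_rate: with other inputs at their observed values, symptom_score = infusion_rate + 20. Solving for 25 gives infusion_rate = 5, within [-3, 12].
Intervening on therapy_hours: symptom_score = -3*therapy_hours + 32. Reaching 25 requires therapy_hours = 7/3, not an integer.

set infusion_rate = 5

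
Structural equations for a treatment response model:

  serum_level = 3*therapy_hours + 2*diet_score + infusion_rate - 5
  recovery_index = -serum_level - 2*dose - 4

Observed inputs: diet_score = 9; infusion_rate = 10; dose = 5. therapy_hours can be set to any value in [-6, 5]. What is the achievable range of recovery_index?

-52 to -19

Substituting into the serum_level equation gives serum_level = 3*therapy_hours + 23.
recovery_index becomes -3*therapy_hours - 37.
Linear in therapy_hours, so extremes are at the endpoints: therapy_hours = -6 gives recovery_index = -19; therapy_hours = 5 gives recovery_index = -52.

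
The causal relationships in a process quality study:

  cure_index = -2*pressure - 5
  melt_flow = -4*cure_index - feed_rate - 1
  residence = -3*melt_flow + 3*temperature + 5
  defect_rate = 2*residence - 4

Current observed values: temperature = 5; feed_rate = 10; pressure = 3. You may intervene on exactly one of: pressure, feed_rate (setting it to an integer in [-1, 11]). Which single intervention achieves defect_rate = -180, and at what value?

set feed_rate = 7

Intervening on pressure: defect_rate = -48*pressure - 18. Reaching -180 requires pressure = 27/8, not an integer.
Intervening on feed_rate: with other inputs at their observed values, defect_rate = 6*feed_rate - 222. Solving for -180 gives feed_rate = 7, within [-1, 11].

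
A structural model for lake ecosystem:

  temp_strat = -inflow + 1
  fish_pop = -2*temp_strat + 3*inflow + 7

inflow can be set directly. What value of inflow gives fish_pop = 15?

inflow = 2

Substituting into the fish_pop equation gives fish_pop = 5*inflow + 5.
Solve 5*inflow + 5 = 15: inflow = (15 - 5) / 5 = 2.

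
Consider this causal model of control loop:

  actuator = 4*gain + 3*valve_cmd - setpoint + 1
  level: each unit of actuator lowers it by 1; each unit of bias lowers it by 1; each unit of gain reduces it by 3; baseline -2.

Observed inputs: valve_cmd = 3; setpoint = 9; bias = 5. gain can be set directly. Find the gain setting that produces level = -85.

gain = 11

Substituting into the actuator equation gives actuator = 4*gain + 1.
This gives level = -7*gain - 8.
Solve -7*gain - 8 = -85: gain = (-85 + 8) / -7 = 11.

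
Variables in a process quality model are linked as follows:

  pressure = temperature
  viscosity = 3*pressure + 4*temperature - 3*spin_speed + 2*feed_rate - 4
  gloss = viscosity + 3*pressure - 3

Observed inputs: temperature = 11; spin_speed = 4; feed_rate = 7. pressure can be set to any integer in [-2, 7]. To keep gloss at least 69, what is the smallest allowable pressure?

Intervening on pressure fixes its value directly, overriding its dependence on temperature.
Substituting into the viscosity equation gives viscosity = 3*pressure + 42.
Substituting into the gloss equation gives gloss = 6*pressure + 39.
Require 6*pressure + 39 ≥ 69, so pressure ≥ 5.
The smallest integer in [-2, 7] satisfying this is 5.

pressure = 5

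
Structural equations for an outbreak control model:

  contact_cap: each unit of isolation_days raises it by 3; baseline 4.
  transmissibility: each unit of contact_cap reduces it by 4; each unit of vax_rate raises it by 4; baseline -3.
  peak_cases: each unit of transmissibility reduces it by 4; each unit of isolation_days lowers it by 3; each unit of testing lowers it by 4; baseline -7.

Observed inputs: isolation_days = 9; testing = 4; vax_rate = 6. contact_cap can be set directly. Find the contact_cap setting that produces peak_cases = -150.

contact_cap = -1

Intervening on contact_cap fixes its value directly, overriding its dependence on isolation_days.
Substituting into the transmissibility equation gives transmissibility = -4*contact_cap + 21.
Substituting into the peak_cases equation gives peak_cases = 16*contact_cap - 134.
Solve 16*contact_cap - 134 = -150: contact_cap = (-150 + 134) / 16 = -1.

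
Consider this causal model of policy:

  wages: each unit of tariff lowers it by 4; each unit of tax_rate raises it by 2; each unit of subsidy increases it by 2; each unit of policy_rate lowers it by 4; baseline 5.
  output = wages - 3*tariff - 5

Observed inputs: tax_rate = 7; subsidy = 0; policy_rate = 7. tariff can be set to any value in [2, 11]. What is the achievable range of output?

-91 to -28

Substituting into the wages equation gives wages = -4*tariff - 9.
So output = -7*tariff - 14.
Linear in tariff, so extremes are at the endpoints: tariff = 2 gives output = -28; tariff = 11 gives output = -91.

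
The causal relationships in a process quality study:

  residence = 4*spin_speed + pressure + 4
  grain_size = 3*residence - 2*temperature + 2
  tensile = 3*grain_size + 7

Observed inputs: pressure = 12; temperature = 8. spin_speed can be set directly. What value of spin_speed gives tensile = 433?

Substituting into the residence equation gives residence = 4*spin_speed + 16.
Substituting into the grain_size equation gives grain_size = 12*spin_speed + 34.
So tensile = 36*spin_speed + 109.
Solve 36*spin_speed + 109 = 433: spin_speed = (433 - 109) / 36 = 9.

spin_speed = 9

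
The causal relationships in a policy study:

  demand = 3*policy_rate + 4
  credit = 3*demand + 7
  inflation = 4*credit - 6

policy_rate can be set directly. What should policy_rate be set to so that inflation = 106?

policy_rate = 1

Substituting into the credit equation gives credit = 9*policy_rate + 19.
inflation becomes 36*policy_rate + 70.
Solve 36*policy_rate + 70 = 106: policy_rate = (106 - 70) / 36 = 1.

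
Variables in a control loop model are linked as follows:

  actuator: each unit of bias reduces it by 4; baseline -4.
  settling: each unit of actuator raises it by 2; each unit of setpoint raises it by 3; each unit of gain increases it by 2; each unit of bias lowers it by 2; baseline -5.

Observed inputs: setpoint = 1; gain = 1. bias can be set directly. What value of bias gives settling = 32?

Substituting into the settling equation gives settling = -10*bias - 8.
Solve -10*bias - 8 = 32: bias = (32 + 8) / -10 = -4.

bias = -4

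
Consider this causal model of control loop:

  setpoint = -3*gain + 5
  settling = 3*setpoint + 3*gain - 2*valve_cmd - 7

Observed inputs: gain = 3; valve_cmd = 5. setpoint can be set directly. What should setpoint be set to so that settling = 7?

setpoint = 5

Intervening on setpoint fixes its value directly, overriding its dependence on gain.
Substituting into the settling equation gives settling = 3*setpoint - 8.
Solve 3*setpoint - 8 = 7: setpoint = (7 + 8) / 3 = 5.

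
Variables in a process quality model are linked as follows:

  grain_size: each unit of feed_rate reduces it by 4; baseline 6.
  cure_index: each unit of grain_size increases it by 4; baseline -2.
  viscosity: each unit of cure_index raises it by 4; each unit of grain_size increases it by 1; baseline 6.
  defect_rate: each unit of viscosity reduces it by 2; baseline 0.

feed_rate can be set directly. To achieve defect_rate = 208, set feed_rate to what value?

Substituting into the cure_index equation gives cure_index = -16*feed_rate + 22.
This gives viscosity = -68*feed_rate + 100.
This gives defect_rate = 136*feed_rate - 200.
Solve 136*feed_rate - 200 = 208: feed_rate = (208 + 200) / 136 = 3.

feed_rate = 3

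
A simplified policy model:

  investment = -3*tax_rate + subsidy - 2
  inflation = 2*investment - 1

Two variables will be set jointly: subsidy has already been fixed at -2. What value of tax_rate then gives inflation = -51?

tax_rate = 7

With subsidy held at -2:
Substituting into the investment equation gives investment = -3*tax_rate - 4.
inflation becomes -6*tax_rate - 9.
Solve -6*tax_rate - 9 = -51: tax_rate = (-51 + 9) / -6 = 7.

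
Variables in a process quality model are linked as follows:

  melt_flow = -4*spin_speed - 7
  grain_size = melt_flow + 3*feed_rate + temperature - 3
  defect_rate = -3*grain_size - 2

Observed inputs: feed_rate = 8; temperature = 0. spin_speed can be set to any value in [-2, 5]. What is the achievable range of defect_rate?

Substituting into the grain_size equation gives grain_size = -4*spin_speed + 14.
Substituting into the defect_rate equation gives defect_rate = 12*spin_speed - 44.
Linear in spin_speed, so extremes are at the endpoints: spin_speed = -2 gives defect_rate = -68; spin_speed = 5 gives defect_rate = 16.

-68 to 16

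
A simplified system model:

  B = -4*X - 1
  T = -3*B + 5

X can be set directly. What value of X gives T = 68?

X = 5

Substituting into the T equation gives T = 12*X + 8.
Solve 12*X + 8 = 68: X = (68 - 8) / 12 = 5.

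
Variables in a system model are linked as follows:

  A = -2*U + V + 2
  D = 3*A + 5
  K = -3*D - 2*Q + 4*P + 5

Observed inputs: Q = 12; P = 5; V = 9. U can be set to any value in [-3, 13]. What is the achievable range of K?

-167 to 121

Substituting into the A equation gives A = -2*U + 11.
Substituting into the D equation gives D = -6*U + 38.
Substituting into the K equation gives K = 18*U - 113.
Linear in U, so extremes are at the endpoints: U = -3 gives K = -167; U = 13 gives K = 121.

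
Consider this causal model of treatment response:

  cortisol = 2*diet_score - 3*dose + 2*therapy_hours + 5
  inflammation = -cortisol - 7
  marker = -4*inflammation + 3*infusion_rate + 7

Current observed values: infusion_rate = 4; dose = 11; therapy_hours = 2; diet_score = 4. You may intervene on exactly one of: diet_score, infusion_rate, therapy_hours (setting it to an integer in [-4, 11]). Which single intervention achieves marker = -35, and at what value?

Intervening on diet_score: marker = 8*diet_score - 49. Reaching -35 requires diet_score = 7/4, not an integer.
Intervening on infusion_rate: with other inputs at their observed values, marker = 3*infusion_rate - 29. Solving for -35 gives infusion_rate = -2, within [-4, 11].
Intervening on therapy_hours: marker = 8*therapy_hours - 33. Reaching -35 requires therapy_hours = -1/4, not an integer.

set infusion_rate = -2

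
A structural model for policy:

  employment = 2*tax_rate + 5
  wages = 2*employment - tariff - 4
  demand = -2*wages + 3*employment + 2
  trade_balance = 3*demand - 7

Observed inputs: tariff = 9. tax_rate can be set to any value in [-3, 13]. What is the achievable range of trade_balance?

Substituting into the wages equation gives wages = 4*tax_rate - 3.
Substituting into the demand equation gives demand = -2*tax_rate + 23.
trade_balance becomes -6*tax_rate + 62.
Linear in tax_rate, so extremes are at the endpoints: tax_rate = -3 gives trade_balance = 80; tax_rate = 13 gives trade_balance = -16.

-16 to 80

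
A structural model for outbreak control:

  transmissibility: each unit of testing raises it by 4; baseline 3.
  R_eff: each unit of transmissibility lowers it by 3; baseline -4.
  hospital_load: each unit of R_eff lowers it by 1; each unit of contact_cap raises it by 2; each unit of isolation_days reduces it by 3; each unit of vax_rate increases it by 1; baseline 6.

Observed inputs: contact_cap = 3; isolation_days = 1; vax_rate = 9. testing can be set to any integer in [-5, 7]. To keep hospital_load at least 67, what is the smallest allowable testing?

Substituting into the R_eff equation gives R_eff = -12*testing - 13.
Substituting into the hospital_load equation gives hospital_load = 12*testing + 31.
Require 12*testing + 31 ≥ 67, so testing ≥ 3.
The smallest integer in [-5, 7] satisfying this is 3.

testing = 3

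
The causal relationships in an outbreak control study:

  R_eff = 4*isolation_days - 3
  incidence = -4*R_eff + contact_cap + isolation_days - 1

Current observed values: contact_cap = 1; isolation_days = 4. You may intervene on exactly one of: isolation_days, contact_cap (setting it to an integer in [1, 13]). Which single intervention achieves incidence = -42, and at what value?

Intervening on isolation_days: incidence = -15*isolation_days + 12. Reaching -42 requires isolation_days = 18/5, not an integer.
Intervening on contact_cap: with other inputs at their observed values, incidence = contact_cap - 49. Solving for -42 gives contact_cap = 7, within [1, 13].

set contact_cap = 7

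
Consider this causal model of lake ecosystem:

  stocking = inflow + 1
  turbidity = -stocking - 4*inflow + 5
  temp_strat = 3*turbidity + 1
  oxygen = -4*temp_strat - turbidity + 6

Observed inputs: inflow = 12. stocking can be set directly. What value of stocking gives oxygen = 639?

stocking = 6

Intervening on stocking fixes its value directly, overriding its dependence on inflow.
Substituting into the turbidity equation gives turbidity = -stocking - 43.
So temp_strat = -3*stocking - 128.
Substituting into the oxygen equation gives oxygen = 13*stocking + 561.
Solve 13*stocking + 561 = 639: stocking = (639 - 561) / 13 = 6.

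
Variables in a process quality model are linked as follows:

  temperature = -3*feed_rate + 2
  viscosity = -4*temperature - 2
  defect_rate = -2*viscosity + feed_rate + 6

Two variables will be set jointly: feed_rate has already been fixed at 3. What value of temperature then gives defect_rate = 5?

With feed_rate held at 3:
Intervening on temperature fixes its value directly, overriding its dependence on feed_rate.
Substituting into the defect_rate equation gives defect_rate = 8*temperature + 13.
Solve 8*temperature + 13 = 5: temperature = (5 - 13) / 8 = -1.

temperature = -1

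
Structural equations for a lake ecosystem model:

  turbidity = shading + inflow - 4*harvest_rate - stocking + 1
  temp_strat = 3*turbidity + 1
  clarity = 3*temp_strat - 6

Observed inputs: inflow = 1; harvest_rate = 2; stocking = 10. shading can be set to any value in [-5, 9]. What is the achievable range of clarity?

Substituting into the turbidity equation gives turbidity = shading - 16.
Substituting into the temp_strat equation gives temp_strat = 3*shading - 47.
clarity becomes 9*shading - 147.
Linear in shading, so extremes are at the endpoints: shading = -5 gives clarity = -192; shading = 9 gives clarity = -66.

-192 to -66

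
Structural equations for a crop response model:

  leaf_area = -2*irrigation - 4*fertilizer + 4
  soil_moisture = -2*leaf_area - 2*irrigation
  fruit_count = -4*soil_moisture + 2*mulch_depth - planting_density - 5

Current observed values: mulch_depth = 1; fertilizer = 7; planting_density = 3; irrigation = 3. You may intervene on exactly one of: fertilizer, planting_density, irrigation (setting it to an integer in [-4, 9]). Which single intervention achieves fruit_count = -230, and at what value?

set irrigation = 4

Intervening on fertilizer: fruit_count = -32*fertilizer + 2. Reaching -230 requires fertilizer = 29/4, not an integer.
Intervening on planting_density: fruit_count = -planting_density - 219. Reaching -230 requires planting_density = 11, outside [-4, 9].
Intervening on irrigation: with other inputs at their observed values, fruit_count = -8*irrigation - 198. Solving for -230 gives irrigation = 4, within [-4, 9].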